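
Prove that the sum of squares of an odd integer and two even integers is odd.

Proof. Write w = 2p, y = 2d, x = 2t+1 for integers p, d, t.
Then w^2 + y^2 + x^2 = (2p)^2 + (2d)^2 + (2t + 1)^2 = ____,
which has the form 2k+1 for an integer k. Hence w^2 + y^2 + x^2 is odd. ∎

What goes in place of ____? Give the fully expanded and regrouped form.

(2p)^2 + (2d)^2 + (2t + 1)^2 = 4d^2 + 4p^2 + 4t^2 + 4t + 1
= 2(2d^2 + 2p^2 + 2t^2 + 2t) + 1.
Since 2d^2 + 2p^2 + 2t^2 + 2t is an integer, the sum of squares is of the form 2k+1 for an integer k.

2(2d^2 + 2p^2 + 2t^2 + 2t) + 1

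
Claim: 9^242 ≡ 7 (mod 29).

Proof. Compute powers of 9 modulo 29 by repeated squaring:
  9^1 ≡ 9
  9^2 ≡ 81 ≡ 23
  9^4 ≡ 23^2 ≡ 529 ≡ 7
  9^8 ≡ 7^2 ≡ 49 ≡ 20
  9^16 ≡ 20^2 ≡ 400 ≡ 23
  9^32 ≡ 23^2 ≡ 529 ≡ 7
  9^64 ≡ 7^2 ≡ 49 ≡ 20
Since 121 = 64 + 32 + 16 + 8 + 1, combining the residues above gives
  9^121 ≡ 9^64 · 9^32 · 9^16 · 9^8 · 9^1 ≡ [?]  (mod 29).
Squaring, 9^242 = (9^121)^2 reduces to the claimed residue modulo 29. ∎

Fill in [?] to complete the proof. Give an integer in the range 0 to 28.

6

Multiply the listed residues: 20 · 7 · 23 · 20 · 9 = 140 → 3220 → 64400 → 579600.
Reducing modulo 29: 579600 = 19986·29 + 6, so 9^121 ≡ 6.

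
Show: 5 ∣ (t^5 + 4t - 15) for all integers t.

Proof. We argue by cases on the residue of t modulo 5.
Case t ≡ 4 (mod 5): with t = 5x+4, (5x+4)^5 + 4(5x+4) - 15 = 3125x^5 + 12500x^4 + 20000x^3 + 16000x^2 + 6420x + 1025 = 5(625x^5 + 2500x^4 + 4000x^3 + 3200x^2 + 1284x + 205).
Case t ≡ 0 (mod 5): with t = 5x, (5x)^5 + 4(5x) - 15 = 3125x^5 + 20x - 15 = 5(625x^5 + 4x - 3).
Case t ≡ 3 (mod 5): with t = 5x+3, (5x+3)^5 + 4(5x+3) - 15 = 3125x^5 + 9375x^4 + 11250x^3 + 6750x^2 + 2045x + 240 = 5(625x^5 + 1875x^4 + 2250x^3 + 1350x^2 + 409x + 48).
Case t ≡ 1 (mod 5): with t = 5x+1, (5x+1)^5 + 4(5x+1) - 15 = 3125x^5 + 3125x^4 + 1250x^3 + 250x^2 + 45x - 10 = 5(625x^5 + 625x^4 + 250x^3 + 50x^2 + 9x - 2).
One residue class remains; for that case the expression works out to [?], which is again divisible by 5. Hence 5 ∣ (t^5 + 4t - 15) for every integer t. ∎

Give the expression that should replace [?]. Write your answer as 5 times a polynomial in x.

Only t ≡ 2 (mod 5) is unaccounted for. Put t = 5x+2:
(5x+2)^5 + 4(5x+2) - 15 expands to 3125x^5 + 6250x^4 + 5000x^3 + 2000x^2 + 420x + 25,
and factoring out 5 leaves 5(625x^5 + 1250x^4 + 1000x^3 + 400x^2 + 84x + 5).

5(625x^5 + 1250x^4 + 1000x^3 + 400x^2 + 84x + 5)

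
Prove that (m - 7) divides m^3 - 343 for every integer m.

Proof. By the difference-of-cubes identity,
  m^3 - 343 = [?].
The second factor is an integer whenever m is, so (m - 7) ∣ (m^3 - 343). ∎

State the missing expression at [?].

(m - 7)(m^2 + 7m + 49)

Polynomial division of m^3 - 343 by m - 7 leaves remainder 0 and quotient m^2 + 7m + 49.
Hence m^3 - 343 = (m - 7)(m^2 + 7m + 49).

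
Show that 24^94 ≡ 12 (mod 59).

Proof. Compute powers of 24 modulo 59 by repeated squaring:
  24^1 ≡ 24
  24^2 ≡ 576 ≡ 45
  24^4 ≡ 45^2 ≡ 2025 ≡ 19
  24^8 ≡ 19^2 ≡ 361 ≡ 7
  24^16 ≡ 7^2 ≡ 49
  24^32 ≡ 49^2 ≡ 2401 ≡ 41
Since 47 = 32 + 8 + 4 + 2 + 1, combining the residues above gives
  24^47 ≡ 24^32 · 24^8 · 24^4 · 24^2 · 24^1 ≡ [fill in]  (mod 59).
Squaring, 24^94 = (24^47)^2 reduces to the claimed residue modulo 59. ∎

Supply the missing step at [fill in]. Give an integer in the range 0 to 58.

37

24^32 · 24^8 · 24^4 · 24^2 · 24^1 ≡ 41 · 7 · 19 · 45 · 24 = 5889240.
5889240 mod 59 = 37, so 24^47 ≡ 37 (mod 59).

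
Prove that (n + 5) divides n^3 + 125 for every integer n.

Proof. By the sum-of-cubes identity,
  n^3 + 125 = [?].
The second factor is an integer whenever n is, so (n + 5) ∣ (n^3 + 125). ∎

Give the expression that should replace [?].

Polynomial division of n^3 + 125 by n + 5 leaves remainder 0 and quotient n^2 - 5n + 25.
Hence n^3 + 125 = (n + 5)(n^2 - 5n + 25).

(n + 5)(n^2 - 5n + 25)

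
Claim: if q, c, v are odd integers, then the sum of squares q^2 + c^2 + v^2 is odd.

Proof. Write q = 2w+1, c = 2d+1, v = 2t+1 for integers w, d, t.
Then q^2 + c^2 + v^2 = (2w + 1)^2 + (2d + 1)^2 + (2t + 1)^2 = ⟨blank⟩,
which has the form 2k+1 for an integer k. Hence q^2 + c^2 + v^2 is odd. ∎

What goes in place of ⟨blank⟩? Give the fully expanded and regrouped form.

2(2d^2 + 2d + 2t^2 + 2t + 2w^2 + 2w + 1) + 1

(2w + 1)^2 + (2d + 1)^2 + (2t + 1)^2 = 4d^2 + 4d + 4t^2 + 4t + 4w^2 + 4w + 3
= 2(2d^2 + 2d + 2t^2 + 2t + 2w^2 + 2w + 1) + 1.
Since 2d^2 + 2d + 2t^2 + 2t + 2w^2 + 2w + 1 is an integer, the sum of squares is of the form 2k+1 for an integer k.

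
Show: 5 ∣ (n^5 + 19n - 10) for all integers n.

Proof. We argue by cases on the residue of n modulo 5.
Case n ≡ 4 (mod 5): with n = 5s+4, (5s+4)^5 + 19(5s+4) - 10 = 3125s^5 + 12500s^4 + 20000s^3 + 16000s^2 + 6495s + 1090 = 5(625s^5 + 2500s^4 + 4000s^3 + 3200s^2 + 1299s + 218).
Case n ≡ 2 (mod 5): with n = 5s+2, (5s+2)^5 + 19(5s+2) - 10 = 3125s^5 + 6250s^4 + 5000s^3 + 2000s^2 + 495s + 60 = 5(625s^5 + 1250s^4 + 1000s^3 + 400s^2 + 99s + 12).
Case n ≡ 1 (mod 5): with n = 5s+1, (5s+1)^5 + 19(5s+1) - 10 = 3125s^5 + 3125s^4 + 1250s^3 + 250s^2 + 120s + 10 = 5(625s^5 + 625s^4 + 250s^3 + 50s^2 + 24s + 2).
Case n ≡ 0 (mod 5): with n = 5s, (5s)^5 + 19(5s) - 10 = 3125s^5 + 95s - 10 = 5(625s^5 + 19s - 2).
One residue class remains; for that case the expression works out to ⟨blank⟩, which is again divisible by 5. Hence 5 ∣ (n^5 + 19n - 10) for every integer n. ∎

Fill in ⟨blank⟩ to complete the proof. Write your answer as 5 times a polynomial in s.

Only n ≡ 3 (mod 5) is unaccounted for. Put n = 5s+3:
(5s+3)^5 + 19(5s+3) - 10 expands to 3125s^5 + 9375s^4 + 11250s^3 + 6750s^2 + 2120s + 290,
and factoring out 5 leaves 5(625s^5 + 1875s^4 + 2250s^3 + 1350s^2 + 424s + 58).

5(625s^5 + 1875s^4 + 2250s^3 + 1350s^2 + 424s + 58)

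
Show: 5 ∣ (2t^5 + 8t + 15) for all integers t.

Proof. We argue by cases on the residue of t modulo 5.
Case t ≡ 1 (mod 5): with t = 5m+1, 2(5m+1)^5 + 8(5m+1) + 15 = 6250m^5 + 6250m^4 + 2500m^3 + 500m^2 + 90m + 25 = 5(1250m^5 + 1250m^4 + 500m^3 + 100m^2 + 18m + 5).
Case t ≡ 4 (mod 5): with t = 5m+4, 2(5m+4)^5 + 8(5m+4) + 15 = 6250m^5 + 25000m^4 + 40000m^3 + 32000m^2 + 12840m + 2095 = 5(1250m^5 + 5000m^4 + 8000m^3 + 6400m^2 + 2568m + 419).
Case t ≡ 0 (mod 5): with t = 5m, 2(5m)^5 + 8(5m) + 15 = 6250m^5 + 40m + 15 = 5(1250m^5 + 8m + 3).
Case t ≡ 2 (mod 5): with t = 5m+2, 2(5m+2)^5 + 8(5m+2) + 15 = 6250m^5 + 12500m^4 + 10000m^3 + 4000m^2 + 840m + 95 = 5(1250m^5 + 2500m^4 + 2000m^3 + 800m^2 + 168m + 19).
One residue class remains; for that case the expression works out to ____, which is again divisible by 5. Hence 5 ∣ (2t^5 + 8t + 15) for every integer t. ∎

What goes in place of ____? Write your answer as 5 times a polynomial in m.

5(1250m^5 + 3750m^4 + 4500m^3 + 2700m^2 + 818m + 105)

The residues treated are {1, 4, 0, 2}, so the missing case is t ≡ 3 (mod 5); write t = 5m+3.
Then 2(5m+3)^5 + 8(5m+3) + 15 = 6250m^5 + 18750m^4 + 22500m^3 + 13500m^2 + 4090m + 525 = 5(1250m^5 + 3750m^4 + 4500m^3 + 2700m^2 + 818m + 105).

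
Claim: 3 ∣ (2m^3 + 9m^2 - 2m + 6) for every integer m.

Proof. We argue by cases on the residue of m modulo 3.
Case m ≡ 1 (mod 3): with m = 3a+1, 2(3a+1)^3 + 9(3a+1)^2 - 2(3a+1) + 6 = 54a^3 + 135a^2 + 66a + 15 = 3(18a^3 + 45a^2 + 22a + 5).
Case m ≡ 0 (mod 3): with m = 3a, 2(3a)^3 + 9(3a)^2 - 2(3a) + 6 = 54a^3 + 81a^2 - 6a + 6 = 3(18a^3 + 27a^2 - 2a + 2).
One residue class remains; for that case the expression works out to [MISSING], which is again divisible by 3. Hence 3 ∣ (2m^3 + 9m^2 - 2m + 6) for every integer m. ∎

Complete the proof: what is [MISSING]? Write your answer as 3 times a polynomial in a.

3(18a^3 + 63a^2 + 58a + 18)

The residues treated are {1, 0}, so the missing case is m ≡ 2 (mod 3); write m = 3a+2.
Then 2(3a+2)^3 + 9(3a+2)^2 - 2(3a+2) + 6 = 54a^3 + 189a^2 + 174a + 54 = 3(18a^3 + 63a^2 + 58a + 18).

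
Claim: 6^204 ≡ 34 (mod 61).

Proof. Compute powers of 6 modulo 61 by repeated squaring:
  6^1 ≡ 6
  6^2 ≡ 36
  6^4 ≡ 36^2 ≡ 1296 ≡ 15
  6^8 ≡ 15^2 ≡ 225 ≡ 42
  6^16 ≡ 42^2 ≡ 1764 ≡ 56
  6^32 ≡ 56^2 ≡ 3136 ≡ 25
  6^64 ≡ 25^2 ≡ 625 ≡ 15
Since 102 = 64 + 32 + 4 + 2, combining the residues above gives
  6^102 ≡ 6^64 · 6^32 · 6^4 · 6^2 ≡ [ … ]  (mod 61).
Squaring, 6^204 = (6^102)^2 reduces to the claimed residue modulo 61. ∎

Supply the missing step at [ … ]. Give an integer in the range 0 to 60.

Multiply the listed residues: 15 · 25 · 15 · 36 = 375 → 5625 → 202500.
Reducing modulo 61: 202500 = 3319·61 + 41, so 6^102 ≡ 41.

41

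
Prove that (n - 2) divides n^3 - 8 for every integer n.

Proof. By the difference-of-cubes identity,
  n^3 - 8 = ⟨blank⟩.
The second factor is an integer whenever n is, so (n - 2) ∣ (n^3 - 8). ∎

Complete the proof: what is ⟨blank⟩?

(n - 2)(n^2 + 2n + 4)

a^3 - b^3 = (a - b)(a^2 + ab + b^2). With a = n, b = 2:
n^3 - 8 = (n - 2)(n^2 + 2n + 4).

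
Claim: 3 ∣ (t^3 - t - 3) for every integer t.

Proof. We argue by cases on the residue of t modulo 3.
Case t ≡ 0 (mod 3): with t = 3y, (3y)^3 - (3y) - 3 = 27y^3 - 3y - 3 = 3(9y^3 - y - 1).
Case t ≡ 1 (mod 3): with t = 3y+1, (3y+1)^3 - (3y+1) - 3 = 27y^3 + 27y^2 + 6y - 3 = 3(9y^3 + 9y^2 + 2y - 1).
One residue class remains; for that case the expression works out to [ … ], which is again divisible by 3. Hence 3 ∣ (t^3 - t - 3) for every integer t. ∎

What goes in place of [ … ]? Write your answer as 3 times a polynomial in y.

The residues treated are {0, 1}, so the missing case is t ≡ 2 (mod 3); write t = 3y+2.
Then (3y+2)^3 - (3y+2) - 3 = 27y^3 + 54y^2 + 33y + 3 = 3(9y^3 + 18y^2 + 11y + 1).

3(9y^3 + 18y^2 + 11y + 1)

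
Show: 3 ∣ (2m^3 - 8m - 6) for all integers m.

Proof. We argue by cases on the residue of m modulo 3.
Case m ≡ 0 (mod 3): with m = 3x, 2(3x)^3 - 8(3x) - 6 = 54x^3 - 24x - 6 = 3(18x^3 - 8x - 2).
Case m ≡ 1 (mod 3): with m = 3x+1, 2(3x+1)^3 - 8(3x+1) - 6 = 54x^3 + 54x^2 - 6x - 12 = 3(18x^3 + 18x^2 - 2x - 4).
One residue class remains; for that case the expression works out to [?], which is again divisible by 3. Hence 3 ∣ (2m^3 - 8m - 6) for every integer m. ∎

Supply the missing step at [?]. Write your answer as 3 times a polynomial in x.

The residues treated are {0, 1}, so the missing case is m ≡ 2 (mod 3); write m = 3x+2.
Then 2(3x+2)^3 - 8(3x+2) - 6 = 54x^3 + 108x^2 + 48x - 6 = 3(18x^3 + 36x^2 + 16x - 2).

3(18x^3 + 36x^2 + 16x - 2)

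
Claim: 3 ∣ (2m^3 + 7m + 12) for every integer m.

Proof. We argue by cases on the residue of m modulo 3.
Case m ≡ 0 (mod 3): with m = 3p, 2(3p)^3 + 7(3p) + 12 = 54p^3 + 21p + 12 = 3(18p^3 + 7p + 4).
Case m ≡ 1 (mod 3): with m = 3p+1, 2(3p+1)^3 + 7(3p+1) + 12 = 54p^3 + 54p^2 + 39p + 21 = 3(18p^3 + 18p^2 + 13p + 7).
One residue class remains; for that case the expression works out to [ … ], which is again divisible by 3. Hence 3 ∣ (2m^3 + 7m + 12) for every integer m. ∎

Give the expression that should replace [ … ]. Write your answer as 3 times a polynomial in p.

3(18p^3 + 36p^2 + 31p + 14)

The residues treated are {0, 1}, so the missing case is m ≡ 2 (mod 3); write m = 3p+2.
Then 2(3p+2)^3 + 7(3p+2) + 12 = 54p^3 + 108p^2 + 93p + 42 = 3(18p^3 + 36p^2 + 31p + 14).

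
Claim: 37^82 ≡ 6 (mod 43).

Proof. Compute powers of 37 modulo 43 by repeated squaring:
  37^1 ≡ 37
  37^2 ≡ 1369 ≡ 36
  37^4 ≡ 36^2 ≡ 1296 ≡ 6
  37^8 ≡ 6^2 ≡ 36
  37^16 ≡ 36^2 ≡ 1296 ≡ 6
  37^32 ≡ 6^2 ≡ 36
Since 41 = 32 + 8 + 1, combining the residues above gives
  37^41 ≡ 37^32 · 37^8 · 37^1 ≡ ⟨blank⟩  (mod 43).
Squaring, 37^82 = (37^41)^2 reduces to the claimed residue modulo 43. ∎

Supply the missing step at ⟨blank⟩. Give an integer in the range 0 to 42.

7

Multiply the listed residues: 36 · 36 · 37 = 1296 → 47952.
Reducing modulo 43: 47952 = 1115·43 + 7, so 37^41 ≡ 7.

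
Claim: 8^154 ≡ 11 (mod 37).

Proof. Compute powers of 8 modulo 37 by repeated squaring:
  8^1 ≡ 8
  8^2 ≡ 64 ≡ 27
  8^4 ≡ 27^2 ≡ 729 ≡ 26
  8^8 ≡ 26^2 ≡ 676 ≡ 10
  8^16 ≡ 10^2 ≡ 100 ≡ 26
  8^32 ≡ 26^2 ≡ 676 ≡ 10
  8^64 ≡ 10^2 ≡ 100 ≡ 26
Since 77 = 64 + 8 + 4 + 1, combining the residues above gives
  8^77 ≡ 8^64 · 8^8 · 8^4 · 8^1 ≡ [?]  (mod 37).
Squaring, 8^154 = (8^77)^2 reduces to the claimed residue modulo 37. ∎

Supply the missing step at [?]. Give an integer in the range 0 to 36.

23

Multiply the listed residues: 26 · 10 · 26 · 8 = 260 → 6760 → 54080.
Reducing modulo 37: 54080 = 1461·37 + 23, so 8^77 ≡ 23.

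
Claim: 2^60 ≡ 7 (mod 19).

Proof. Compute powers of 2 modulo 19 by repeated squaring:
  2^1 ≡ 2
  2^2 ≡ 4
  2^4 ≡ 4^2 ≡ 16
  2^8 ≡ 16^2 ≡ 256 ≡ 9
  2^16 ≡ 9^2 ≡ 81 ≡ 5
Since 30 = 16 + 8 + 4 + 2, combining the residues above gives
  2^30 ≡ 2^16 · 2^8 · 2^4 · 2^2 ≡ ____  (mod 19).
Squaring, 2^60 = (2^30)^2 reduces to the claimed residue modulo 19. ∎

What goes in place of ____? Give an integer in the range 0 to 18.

2^16 · 2^8 · 2^4 · 2^2 ≡ 5 · 9 · 16 · 4 = 2880.
2880 mod 19 = 11, so 2^30 ≡ 11 (mod 19).

11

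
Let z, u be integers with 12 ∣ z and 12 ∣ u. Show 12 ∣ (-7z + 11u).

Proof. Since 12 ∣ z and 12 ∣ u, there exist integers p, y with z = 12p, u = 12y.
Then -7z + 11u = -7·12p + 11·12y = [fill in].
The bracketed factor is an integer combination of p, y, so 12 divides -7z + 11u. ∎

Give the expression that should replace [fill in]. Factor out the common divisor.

12(-7p + 11y)

Pull the common 12 out of every term: -7·12p + 11·12y = 12(-7p + 11y).
-7p + 11y is an integer, which exhibits the divisibility.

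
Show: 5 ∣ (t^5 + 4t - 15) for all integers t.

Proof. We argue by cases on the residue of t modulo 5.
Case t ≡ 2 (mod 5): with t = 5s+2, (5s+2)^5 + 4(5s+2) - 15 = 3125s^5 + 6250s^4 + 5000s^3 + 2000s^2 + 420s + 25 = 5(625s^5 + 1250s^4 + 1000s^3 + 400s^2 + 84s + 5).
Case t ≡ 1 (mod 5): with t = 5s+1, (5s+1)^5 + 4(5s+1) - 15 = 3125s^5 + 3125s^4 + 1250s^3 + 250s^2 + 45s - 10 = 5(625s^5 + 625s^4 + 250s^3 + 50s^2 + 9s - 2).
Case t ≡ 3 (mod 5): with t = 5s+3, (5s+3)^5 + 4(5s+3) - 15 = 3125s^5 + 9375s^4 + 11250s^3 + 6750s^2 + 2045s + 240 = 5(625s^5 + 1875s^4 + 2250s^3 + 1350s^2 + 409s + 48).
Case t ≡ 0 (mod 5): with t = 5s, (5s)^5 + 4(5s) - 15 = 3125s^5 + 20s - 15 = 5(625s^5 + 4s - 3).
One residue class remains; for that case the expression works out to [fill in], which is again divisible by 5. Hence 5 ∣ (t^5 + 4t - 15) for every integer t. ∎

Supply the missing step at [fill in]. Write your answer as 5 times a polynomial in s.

Only t ≡ 4 (mod 5) is unaccounted for. Put t = 5s+4:
(5s+4)^5 + 4(5s+4) - 15 expands to 3125s^5 + 12500s^4 + 20000s^3 + 16000s^2 + 6420s + 1025,
and factoring out 5 leaves 5(625s^5 + 2500s^4 + 4000s^3 + 3200s^2 + 1284s + 205).

5(625s^5 + 2500s^4 + 4000s^3 + 3200s^2 + 1284s + 205)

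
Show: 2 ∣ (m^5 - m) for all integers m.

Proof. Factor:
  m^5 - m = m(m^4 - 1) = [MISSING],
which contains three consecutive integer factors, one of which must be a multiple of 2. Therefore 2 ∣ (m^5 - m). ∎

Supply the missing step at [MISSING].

m^4 - 1 = (m^2 - 1)(m^2 + 1), and m^2 - 1 = (m-1)(m+1).
So m(m^4 - 1) = (m - 1)m(m + 1)(m^2 + 1).

(m - 1)m(m + 1)(m^2 + 1)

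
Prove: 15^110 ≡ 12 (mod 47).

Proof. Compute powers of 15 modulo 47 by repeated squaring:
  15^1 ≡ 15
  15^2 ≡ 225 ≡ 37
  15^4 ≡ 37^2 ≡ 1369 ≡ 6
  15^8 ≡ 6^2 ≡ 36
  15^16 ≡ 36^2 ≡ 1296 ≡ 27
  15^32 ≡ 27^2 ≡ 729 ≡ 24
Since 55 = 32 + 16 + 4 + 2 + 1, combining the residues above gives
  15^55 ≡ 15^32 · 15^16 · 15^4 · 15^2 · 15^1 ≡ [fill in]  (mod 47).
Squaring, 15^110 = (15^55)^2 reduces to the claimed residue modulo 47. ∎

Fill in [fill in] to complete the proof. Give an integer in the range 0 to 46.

15^32 · 15^16 · 15^4 · 15^2 · 15^1 ≡ 24 · 27 · 6 · 37 · 15 = 2157840.
2157840 mod 47 = 23, so 15^55 ≡ 23 (mod 47).

23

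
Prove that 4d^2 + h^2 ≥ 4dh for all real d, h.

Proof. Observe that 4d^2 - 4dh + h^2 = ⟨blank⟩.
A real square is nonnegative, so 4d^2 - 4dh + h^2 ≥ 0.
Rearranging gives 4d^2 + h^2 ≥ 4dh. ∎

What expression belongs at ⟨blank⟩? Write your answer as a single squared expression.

(2d - h)^2

The leading and trailing coefficients are 2^2 and 1^2, and 4 = 2·2·1, so the trinomial is (2d - h)^2.
Hence 4d^2 - 4dh + h^2 ≥ 0.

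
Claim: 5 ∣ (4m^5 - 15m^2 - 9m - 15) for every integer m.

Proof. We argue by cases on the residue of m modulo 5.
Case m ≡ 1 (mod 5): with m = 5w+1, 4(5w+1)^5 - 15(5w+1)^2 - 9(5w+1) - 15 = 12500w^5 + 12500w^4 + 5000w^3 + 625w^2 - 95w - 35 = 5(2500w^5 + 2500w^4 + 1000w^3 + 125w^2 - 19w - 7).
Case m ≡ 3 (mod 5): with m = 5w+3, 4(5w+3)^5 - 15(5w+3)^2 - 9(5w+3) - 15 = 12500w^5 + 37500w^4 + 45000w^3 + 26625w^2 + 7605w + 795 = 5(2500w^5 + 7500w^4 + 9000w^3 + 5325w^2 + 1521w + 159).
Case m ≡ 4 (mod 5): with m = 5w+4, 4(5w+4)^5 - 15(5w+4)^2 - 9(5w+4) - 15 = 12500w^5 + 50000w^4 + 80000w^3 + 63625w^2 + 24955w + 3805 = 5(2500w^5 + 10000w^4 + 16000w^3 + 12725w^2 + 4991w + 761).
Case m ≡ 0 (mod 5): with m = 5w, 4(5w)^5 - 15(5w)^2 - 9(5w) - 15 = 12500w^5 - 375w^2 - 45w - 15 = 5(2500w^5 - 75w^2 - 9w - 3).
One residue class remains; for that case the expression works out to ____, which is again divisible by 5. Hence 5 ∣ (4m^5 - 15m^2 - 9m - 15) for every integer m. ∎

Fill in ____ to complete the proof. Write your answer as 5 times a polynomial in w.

5(2500w^5 + 5000w^4 + 4000w^3 + 1525w^2 + 251w + 7)

Only m ≡ 2 (mod 5) is unaccounted for. Put m = 5w+2:
4(5w+2)^5 - 15(5w+2)^2 - 9(5w+2) - 15 expands to 12500w^5 + 25000w^4 + 20000w^3 + 7625w^2 + 1255w + 35,
and factoring out 5 leaves 5(2500w^5 + 5000w^4 + 4000w^3 + 1525w^2 + 251w + 7).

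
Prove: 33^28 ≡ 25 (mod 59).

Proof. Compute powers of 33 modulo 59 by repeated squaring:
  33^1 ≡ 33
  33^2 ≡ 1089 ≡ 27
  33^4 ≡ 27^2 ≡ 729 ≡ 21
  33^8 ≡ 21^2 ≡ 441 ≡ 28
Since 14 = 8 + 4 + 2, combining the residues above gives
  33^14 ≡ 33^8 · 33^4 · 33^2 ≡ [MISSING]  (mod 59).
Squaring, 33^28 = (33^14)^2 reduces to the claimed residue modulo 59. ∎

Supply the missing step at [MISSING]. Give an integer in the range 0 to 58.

Multiply the listed residues: 28 · 21 · 27 = 588 → 15876.
Reducing modulo 59: 15876 = 269·59 + 5, so 33^14 ≡ 5.

5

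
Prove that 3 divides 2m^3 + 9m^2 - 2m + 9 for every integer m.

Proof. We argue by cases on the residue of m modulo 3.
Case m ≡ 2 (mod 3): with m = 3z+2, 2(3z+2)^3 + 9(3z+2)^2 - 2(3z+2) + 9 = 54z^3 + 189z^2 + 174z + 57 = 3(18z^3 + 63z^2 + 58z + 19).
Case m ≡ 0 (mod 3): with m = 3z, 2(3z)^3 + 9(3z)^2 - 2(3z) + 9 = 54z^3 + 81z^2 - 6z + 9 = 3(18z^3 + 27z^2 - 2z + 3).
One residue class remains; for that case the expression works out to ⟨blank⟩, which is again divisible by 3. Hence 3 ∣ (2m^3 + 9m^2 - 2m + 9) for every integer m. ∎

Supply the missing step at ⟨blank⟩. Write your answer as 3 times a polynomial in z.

The residues treated are {2, 0}, so the missing case is m ≡ 1 (mod 3); write m = 3z+1.
Then 2(3z+1)^3 + 9(3z+1)^2 - 2(3z+1) + 9 = 54z^3 + 135z^2 + 66z + 18 = 3(18z^3 + 45z^2 + 22z + 6).

3(18z^3 + 45z^2 + 22z + 6)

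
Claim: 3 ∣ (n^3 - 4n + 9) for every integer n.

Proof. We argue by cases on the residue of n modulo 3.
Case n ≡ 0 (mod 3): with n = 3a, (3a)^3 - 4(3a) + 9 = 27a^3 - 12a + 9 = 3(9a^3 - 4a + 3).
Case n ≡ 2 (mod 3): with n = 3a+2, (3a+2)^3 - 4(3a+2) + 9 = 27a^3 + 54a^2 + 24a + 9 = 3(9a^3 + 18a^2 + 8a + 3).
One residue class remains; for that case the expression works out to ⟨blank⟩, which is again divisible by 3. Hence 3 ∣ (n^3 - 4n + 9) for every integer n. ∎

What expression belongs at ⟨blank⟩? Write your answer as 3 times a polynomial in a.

3(9a^3 + 9a^2 - a + 2)

The residues treated are {0, 2}, so the missing case is n ≡ 1 (mod 3); write n = 3a+1.
Then (3a+1)^3 - 4(3a+1) + 9 = 27a^3 + 27a^2 - 3a + 6 = 3(9a^3 + 9a^2 - a + 2).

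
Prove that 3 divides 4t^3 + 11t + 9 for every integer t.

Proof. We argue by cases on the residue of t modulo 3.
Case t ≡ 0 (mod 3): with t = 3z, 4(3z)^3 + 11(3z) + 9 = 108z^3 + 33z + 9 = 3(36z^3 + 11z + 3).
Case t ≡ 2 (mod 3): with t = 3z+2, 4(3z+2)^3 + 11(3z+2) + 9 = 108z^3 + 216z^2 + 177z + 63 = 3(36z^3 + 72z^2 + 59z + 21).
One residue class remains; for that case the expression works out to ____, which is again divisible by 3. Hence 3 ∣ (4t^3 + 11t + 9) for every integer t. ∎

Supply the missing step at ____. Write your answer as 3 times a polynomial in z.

The residues treated are {0, 2}, so the missing case is t ≡ 1 (mod 3); write t = 3z+1.
Then 4(3z+1)^3 + 11(3z+1) + 9 = 108z^3 + 108z^2 + 69z + 24 = 3(36z^3 + 36z^2 + 23z + 8).

3(36z^3 + 36z^2 + 23z + 8)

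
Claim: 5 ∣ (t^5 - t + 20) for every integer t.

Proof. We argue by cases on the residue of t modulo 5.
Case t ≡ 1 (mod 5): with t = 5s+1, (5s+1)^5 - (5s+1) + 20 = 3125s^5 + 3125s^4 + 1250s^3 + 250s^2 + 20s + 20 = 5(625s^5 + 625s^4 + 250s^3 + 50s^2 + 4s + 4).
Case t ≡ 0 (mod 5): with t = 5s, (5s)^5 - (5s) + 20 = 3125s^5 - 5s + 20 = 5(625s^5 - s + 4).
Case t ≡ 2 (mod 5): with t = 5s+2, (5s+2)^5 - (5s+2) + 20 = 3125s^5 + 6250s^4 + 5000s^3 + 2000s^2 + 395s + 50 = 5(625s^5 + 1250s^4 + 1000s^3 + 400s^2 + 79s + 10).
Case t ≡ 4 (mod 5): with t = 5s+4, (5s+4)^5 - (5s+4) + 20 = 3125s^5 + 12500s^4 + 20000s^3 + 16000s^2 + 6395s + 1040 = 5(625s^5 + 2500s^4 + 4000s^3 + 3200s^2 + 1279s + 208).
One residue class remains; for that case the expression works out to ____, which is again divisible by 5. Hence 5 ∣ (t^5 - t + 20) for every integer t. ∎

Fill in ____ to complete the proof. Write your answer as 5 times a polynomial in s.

The residues treated are {1, 0, 2, 4}, so the missing case is t ≡ 3 (mod 5); write t = 5s+3.
Then (5s+3)^5 - (5s+3) + 20 = 3125s^5 + 9375s^4 + 11250s^3 + 6750s^2 + 2020s + 260 = 5(625s^5 + 1875s^4 + 2250s^3 + 1350s^2 + 404s + 52).

5(625s^5 + 1875s^4 + 2250s^3 + 1350s^2 + 404s + 52)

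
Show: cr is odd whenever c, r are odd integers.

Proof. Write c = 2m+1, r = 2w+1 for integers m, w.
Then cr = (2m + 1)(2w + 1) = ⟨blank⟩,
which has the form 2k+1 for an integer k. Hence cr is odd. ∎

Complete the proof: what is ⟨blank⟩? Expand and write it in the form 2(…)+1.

Expanding: (2m + 1)(2w + 1) = 4mw + 2m + 2w + 1.
Every term except the constant is even, so this is 2(2mw + m + w) + 1,
and 2mw + m + w ∈ ℤ gives the required form.

2(2mw + m + w) + 1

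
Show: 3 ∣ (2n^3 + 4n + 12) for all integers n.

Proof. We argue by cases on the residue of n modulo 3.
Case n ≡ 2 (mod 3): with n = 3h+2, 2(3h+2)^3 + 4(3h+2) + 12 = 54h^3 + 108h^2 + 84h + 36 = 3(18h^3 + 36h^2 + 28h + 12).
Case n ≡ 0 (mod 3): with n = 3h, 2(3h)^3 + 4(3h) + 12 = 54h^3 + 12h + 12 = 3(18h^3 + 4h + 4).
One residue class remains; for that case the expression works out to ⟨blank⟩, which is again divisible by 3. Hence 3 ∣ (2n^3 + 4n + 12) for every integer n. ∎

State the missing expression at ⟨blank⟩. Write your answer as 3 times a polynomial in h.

3(18h^3 + 18h^2 + 10h + 6)

The residues treated are {2, 0}, so the missing case is n ≡ 1 (mod 3); write n = 3h+1.
Then 2(3h+1)^3 + 4(3h+1) + 12 = 54h^3 + 54h^2 + 30h + 18 = 3(18h^3 + 18h^2 + 10h + 6).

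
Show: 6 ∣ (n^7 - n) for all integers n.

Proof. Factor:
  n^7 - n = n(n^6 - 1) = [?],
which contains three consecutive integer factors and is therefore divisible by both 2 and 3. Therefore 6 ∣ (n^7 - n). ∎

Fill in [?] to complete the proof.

n^6 - 1 = (n^2 - 1)(n^4 + n^2 + 1), and n^2 - 1 = (n-1)(n+1).
So n(n^6 - 1) = (n - 1)n(n + 1)(n^4 + n^2 + 1).

(n - 1)n(n + 1)(n^4 + n^2 + 1)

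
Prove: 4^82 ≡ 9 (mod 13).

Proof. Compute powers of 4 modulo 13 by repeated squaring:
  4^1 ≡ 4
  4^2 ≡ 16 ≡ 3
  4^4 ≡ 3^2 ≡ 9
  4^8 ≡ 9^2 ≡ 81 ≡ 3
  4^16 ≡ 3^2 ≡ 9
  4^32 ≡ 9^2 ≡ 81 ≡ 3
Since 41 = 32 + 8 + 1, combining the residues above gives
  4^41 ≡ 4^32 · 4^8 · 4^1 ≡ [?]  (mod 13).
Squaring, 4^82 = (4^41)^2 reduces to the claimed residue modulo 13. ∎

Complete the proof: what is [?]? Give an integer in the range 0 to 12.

4^32 · 4^8 · 4^1 ≡ 3 · 3 · 4 = 36.
36 mod 13 = 10, so 4^41 ≡ 10 (mod 13).

10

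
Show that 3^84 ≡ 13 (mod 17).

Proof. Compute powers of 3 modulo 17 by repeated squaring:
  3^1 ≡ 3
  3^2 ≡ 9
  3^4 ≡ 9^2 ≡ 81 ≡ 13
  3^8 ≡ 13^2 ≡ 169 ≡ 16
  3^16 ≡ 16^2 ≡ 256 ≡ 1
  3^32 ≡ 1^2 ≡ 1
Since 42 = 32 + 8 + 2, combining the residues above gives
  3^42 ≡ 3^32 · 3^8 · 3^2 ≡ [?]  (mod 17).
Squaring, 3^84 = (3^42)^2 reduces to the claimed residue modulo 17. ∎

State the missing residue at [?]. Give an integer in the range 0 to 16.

8

3^32 · 3^8 · 3^2 ≡ 1 · 16 · 9 = 144.
144 mod 17 = 8, so 3^42 ≡ 8 (mod 17).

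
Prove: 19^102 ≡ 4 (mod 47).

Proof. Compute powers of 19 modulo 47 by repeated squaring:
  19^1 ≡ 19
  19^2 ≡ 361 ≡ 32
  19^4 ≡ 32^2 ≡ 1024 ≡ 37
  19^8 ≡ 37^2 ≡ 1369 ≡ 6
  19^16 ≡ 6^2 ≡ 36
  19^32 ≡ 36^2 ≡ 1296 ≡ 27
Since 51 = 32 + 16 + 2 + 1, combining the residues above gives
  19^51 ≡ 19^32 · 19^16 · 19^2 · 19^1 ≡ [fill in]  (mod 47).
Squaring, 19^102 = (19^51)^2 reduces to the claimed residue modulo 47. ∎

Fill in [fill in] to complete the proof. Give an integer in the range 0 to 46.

45

19^32 · 19^16 · 19^2 · 19^1 ≡ 27 · 36 · 32 · 19 = 590976.
590976 mod 47 = 45, so 19^51 ≡ 45 (mod 47).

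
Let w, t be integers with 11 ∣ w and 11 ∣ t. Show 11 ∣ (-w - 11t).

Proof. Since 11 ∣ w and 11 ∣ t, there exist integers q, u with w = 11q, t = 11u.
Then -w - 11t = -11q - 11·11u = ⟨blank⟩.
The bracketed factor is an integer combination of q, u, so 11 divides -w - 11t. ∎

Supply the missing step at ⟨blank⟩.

11(-q - 11u)

Pull the common 11 out of every term: -11q - 11·11u = 11(-q - 11u).
-q - 11u is an integer, which exhibits the divisibility.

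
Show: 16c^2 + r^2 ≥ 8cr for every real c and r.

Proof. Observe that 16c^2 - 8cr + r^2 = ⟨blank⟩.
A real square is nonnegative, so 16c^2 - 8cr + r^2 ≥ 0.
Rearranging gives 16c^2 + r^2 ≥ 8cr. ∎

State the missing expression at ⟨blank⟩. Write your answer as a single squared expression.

(4c - r)^2

16c^2 - 8cr + r^2 is a perfect-square trinomial: the outer terms are (4c)^2 and (r)^2, and the cross term is -2·4c·r.
So 16c^2 - 8cr + r^2 = (4c - r)^2 ≥ 0.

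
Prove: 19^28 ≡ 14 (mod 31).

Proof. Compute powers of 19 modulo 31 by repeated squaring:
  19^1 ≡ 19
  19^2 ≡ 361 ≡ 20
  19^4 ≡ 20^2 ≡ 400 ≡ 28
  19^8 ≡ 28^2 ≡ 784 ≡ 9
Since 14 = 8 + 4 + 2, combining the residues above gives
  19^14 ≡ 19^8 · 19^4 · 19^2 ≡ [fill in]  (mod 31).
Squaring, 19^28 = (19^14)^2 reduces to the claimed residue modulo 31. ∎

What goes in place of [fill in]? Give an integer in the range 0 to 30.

18

19^8 · 19^4 · 19^2 ≡ 9 · 28 · 20 = 5040.
5040 mod 31 = 18, so 19^14 ≡ 18 (mod 31).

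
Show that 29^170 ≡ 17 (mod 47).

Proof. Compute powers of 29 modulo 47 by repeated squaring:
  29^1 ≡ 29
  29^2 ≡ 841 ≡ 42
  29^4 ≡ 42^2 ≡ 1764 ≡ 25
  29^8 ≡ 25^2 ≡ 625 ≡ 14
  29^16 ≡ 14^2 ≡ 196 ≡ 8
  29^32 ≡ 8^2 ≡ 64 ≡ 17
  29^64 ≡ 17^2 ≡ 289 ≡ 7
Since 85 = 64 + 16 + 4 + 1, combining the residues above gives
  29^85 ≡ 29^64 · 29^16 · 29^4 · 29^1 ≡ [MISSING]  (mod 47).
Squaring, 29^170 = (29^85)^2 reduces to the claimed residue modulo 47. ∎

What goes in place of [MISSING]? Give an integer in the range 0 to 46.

Multiply the listed residues: 7 · 8 · 25 · 29 = 56 → 1400 → 40600.
Reducing modulo 47: 40600 = 863·47 + 39, so 29^85 ≡ 39.

39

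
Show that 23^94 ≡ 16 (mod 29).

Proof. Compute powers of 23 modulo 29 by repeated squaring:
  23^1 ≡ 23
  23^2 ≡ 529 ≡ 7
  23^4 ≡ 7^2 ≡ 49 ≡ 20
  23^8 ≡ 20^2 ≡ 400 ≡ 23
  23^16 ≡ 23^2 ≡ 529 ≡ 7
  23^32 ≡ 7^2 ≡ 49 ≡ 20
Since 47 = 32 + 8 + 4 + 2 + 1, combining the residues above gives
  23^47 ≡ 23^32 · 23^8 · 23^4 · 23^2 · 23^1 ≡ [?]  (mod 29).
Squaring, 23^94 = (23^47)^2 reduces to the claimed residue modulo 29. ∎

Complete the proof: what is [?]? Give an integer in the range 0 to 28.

25

Multiply the listed residues: 20 · 23 · 20 · 7 · 23 = 460 → 9200 → 64400 → 1481200.
Reducing modulo 29: 1481200 = 51075·29 + 25, so 23^47 ≡ 25.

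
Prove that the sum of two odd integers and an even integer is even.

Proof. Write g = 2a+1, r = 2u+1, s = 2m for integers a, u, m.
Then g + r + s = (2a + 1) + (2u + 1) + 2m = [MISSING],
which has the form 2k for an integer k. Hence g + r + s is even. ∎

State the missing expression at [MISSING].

2(a + m + u + 1)

Expanding: (2a + 1) + (2u + 1) + 2m = 2a + 2m + 2u + 2.
Every term is even; pulling out the factor of 2 gives 2(a + m + u + 1).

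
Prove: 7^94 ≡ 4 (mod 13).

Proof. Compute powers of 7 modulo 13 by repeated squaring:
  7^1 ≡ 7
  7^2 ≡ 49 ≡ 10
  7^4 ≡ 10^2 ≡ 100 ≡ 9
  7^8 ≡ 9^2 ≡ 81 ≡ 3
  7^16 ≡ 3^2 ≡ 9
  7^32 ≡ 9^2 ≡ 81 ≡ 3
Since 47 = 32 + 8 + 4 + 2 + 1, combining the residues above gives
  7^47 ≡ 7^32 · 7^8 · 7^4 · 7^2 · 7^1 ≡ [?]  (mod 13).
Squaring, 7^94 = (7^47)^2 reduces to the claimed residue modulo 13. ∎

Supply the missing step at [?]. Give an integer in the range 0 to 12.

Multiply the listed residues: 3 · 3 · 9 · 10 · 7 = 9 → 81 → 810 → 5670.
Reducing modulo 13: 5670 = 436·13 + 2, so 7^47 ≡ 2.

2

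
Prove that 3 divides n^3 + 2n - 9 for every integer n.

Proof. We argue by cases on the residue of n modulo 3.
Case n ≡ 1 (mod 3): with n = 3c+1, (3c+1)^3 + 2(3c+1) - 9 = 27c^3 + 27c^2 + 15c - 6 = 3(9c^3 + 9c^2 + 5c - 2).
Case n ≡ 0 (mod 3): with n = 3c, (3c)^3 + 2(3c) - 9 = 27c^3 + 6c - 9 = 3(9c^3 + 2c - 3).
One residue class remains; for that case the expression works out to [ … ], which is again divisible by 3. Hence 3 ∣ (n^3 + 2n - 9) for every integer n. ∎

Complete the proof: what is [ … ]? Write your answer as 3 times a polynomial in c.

3(9c^3 + 18c^2 + 14c + 1)

The residues treated are {1, 0}, so the missing case is n ≡ 2 (mod 3); write n = 3c+2.
Then (3c+2)^3 + 2(3c+2) - 9 = 27c^3 + 54c^2 + 42c + 3 = 3(9c^3 + 18c^2 + 14c + 1).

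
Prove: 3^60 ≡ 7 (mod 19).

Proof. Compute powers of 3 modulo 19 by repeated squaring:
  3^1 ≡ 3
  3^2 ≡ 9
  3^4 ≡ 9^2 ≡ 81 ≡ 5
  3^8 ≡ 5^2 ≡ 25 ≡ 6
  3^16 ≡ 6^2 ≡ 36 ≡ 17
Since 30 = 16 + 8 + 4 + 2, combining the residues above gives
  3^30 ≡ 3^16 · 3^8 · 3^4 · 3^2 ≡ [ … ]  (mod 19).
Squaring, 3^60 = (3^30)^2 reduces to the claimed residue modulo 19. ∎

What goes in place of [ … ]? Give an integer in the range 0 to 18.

11

3^16 · 3^8 · 3^4 · 3^2 ≡ 17 · 6 · 5 · 9 = 4590.
4590 mod 19 = 11, so 3^30 ≡ 11 (mod 19).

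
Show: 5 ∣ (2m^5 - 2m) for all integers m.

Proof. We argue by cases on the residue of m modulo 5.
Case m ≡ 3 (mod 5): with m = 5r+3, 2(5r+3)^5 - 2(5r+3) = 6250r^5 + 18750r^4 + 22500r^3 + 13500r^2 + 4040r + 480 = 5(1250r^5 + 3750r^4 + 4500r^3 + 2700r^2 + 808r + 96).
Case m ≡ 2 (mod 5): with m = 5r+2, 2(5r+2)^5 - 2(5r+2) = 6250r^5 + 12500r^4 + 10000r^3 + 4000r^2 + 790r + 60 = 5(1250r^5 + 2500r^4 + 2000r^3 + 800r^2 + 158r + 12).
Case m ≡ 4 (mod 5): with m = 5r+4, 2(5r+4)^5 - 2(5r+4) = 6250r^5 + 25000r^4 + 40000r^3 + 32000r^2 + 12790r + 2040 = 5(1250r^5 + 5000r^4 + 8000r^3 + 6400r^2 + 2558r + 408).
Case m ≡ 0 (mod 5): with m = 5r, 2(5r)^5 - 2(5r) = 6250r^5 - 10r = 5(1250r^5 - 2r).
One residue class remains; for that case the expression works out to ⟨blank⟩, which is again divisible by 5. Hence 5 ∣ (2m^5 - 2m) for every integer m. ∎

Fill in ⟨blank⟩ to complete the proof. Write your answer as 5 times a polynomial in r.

5(1250r^5 + 1250r^4 + 500r^3 + 100r^2 + 8r)

The residues treated are {3, 2, 4, 0}, so the missing case is m ≡ 1 (mod 5); write m = 5r+1.
Then 2(5r+1)^5 - 2(5r+1) = 6250r^5 + 6250r^4 + 2500r^3 + 500r^2 + 40r = 5(1250r^5 + 1250r^4 + 500r^3 + 100r^2 + 8r).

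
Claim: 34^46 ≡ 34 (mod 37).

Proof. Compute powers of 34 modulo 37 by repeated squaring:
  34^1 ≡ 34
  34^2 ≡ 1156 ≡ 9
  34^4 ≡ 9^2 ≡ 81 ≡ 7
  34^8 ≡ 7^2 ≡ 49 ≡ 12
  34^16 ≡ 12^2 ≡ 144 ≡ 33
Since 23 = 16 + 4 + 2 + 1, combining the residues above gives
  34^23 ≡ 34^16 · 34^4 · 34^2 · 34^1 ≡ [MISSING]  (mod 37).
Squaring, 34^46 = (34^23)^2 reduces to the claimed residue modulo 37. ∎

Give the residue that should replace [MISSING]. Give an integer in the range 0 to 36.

34^16 · 34^4 · 34^2 · 34^1 ≡ 33 · 7 · 9 · 34 = 70686.
70686 mod 37 = 16, so 34^23 ≡ 16 (mod 37).

16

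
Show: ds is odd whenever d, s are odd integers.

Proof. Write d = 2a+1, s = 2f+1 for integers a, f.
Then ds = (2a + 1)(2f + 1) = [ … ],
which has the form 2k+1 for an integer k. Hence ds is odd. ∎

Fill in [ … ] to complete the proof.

2(2af + a + f) + 1

Expanding: (2a + 1)(2f + 1) = 4af + 2a + 2f + 1.
Every term except the constant is even, so this is 2(2af + a + f) + 1,
and 2af + a + f ∈ ℤ gives the required form.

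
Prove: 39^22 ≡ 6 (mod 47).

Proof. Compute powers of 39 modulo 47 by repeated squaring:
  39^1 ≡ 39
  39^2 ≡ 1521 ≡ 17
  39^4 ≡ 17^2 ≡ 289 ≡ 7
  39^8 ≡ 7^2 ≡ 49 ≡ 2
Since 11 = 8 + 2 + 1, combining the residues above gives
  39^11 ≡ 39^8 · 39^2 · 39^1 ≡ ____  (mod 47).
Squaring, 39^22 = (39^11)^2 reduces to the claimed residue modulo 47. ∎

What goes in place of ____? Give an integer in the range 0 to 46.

10

39^8 · 39^2 · 39^1 ≡ 2 · 17 · 39 = 1326.
1326 mod 47 = 10, so 39^11 ≡ 10 (mod 47).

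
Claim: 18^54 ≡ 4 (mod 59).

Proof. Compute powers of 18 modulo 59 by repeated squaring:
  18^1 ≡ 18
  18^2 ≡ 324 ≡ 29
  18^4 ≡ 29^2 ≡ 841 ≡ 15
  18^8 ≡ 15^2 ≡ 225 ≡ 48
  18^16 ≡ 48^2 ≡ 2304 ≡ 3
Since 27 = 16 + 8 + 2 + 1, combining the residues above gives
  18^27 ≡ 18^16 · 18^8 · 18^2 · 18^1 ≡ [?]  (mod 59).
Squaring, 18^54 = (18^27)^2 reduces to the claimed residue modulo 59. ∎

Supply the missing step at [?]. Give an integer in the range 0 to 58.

18^16 · 18^8 · 18^2 · 18^1 ≡ 3 · 48 · 29 · 18 = 75168.
75168 mod 59 = 2, so 18^27 ≡ 2 (mod 59).

2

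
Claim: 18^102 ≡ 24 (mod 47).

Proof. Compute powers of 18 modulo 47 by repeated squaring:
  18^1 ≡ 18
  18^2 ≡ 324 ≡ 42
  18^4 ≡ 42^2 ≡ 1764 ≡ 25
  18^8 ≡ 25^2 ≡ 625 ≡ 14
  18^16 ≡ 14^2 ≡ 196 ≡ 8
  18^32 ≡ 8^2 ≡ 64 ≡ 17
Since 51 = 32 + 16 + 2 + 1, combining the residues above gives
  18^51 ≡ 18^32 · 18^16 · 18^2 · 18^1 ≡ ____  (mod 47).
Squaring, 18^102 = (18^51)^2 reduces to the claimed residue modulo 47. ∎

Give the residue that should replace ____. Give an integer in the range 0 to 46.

27

Multiply the listed residues: 17 · 8 · 42 · 18 = 136 → 5712 → 102816.
Reducing modulo 47: 102816 = 2187·47 + 27, so 18^51 ≡ 27.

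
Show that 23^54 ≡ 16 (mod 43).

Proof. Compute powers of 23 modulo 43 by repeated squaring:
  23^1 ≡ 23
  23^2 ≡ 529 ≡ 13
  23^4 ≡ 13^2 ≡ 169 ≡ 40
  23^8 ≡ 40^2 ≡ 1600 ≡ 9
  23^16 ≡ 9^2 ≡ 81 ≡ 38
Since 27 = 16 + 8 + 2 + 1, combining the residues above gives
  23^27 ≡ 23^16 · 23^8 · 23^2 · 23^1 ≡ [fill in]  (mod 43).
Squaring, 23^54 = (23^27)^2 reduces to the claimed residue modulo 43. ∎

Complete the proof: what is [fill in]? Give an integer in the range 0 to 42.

4

Multiply the listed residues: 38 · 9 · 13 · 23 = 342 → 4446 → 102258.
Reducing modulo 43: 102258 = 2378·43 + 4, so 23^27 ≡ 4.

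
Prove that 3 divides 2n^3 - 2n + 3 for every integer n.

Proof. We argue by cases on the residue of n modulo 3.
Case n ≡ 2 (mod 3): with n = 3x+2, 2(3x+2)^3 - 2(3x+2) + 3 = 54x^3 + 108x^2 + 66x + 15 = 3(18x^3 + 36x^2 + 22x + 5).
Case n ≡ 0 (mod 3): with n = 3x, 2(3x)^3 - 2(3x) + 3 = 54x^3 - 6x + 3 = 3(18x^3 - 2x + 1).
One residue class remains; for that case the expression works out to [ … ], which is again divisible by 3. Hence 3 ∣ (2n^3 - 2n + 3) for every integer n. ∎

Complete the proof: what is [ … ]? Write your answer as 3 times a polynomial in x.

The residues treated are {2, 0}, so the missing case is n ≡ 1 (mod 3); write n = 3x+1.
Then 2(3x+1)^3 - 2(3x+1) + 3 = 54x^3 + 54x^2 + 12x + 3 = 3(18x^3 + 18x^2 + 4x + 1).

3(18x^3 + 18x^2 + 4x + 1)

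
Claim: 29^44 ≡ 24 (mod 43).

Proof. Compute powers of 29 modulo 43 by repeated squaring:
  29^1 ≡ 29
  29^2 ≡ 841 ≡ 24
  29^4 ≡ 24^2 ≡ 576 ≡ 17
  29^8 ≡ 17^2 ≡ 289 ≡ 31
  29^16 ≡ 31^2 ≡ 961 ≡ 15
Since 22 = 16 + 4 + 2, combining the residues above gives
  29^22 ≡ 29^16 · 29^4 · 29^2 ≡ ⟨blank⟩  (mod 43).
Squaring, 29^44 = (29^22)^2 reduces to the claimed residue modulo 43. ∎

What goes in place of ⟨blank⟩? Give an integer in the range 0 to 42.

Multiply the listed residues: 15 · 17 · 24 = 255 → 6120.
Reducing modulo 43: 6120 = 142·43 + 14, so 29^22 ≡ 14.

14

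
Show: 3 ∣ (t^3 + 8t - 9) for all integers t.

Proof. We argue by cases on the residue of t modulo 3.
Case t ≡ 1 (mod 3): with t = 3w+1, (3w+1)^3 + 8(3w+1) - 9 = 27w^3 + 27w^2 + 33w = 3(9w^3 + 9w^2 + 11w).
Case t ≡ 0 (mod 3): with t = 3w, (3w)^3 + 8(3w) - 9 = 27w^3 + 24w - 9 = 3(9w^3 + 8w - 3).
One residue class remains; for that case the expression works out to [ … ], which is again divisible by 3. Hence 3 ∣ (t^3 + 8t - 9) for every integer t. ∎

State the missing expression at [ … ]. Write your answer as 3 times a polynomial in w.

3(9w^3 + 18w^2 + 20w + 5)

The residues treated are {1, 0}, so the missing case is t ≡ 2 (mod 3); write t = 3w+2.
Then (3w+2)^3 + 8(3w+2) - 9 = 27w^3 + 54w^2 + 60w + 15 = 3(9w^3 + 18w^2 + 20w + 5).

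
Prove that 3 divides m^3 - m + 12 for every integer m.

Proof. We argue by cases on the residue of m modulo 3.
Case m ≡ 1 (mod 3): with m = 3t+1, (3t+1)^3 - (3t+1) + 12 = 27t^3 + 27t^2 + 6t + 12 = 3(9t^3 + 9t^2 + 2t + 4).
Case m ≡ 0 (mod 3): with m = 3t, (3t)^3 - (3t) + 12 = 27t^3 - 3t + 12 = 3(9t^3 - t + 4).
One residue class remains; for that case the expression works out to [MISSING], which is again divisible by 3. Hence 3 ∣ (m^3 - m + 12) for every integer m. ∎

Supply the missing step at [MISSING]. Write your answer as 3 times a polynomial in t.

Only m ≡ 2 (mod 3) is unaccounted for. Put m = 3t+2:
(3t+2)^3 - (3t+2) + 12 expands to 27t^3 + 54t^2 + 33t + 18,
and factoring out 3 leaves 3(9t^3 + 18t^2 + 11t + 6).

3(9t^3 + 18t^2 + 11t + 6)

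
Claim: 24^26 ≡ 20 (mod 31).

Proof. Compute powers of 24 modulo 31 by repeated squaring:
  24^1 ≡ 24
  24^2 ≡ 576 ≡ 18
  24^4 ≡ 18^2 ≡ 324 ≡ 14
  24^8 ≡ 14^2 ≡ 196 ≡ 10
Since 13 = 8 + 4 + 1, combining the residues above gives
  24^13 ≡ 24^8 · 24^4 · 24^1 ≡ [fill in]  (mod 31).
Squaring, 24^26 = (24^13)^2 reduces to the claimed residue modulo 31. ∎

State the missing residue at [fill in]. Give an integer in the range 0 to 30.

12

24^8 · 24^4 · 24^1 ≡ 10 · 14 · 24 = 3360.
3360 mod 31 = 12, so 24^13 ≡ 12 (mod 31).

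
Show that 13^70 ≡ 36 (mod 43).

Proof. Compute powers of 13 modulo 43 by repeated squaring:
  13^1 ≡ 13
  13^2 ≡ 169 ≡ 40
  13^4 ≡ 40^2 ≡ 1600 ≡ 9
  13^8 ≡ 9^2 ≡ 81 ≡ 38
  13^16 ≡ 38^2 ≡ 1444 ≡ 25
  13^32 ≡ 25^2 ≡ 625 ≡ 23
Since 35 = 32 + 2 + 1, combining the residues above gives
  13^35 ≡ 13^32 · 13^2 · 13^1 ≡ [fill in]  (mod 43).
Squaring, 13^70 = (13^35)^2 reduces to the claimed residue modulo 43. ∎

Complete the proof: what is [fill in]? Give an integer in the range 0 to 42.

6

13^32 · 13^2 · 13^1 ≡ 23 · 40 · 13 = 11960.
11960 mod 43 = 6, so 13^35 ≡ 6 (mod 43).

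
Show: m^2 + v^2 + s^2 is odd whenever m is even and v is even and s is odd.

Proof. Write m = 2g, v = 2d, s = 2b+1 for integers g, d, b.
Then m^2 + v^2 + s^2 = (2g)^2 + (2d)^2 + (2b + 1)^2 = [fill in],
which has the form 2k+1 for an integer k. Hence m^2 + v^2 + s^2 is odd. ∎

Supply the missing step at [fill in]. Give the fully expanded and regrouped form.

(2g)^2 + (2d)^2 + (2b + 1)^2 = 4b^2 + 4b + 4d^2 + 4g^2 + 1
= 2(2b^2 + 2b + 2d^2 + 2g^2) + 1.
Since 2b^2 + 2b + 2d^2 + 2g^2 is an integer, the sum of squares is of the form 2k+1 for an integer k.

2(2b^2 + 2b + 2d^2 + 2g^2) + 1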